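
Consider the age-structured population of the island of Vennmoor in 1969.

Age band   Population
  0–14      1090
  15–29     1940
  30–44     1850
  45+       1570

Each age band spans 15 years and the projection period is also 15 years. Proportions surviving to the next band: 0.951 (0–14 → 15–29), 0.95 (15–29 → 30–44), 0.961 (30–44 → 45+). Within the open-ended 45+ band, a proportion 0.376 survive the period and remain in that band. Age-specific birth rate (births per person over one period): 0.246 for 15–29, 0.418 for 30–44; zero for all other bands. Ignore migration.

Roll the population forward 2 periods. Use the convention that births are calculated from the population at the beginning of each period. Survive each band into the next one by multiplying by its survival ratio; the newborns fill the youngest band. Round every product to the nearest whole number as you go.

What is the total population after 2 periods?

5860

(Groups numbered youngest = 1 to oldest = 4.)
Period 1.
Births: 1940 × 0.246 = 477  |  1850 × 0.418 = 773 → 1250
Group 2: 1090 × 0.951 = 1037
Group 3: 1940 × 0.95 = 1843
Group 4: 1850 × 0.961 + 1570 × 0.376 = 1778 + 590 = 2368
Population now: 0–14=1250, 15–29=1037, 30–44=1843, 45+=2368
Period 2.
Births: 1037 × 0.246 = 255  |  1843 × 0.418 = 770 → 1025
Group 2: 1250 × 0.951 = 1189
Group 3: 1037 × 0.95 = 985
Group 4: 1843 × 0.961 + 2368 × 0.376 = 1771 + 890 = 2661
Population now: 0–14=1025, 15–29=1189, 30–44=985, 45+=2661
Total after period 2: 1025 + 1189 + 985 + 2661 = 5860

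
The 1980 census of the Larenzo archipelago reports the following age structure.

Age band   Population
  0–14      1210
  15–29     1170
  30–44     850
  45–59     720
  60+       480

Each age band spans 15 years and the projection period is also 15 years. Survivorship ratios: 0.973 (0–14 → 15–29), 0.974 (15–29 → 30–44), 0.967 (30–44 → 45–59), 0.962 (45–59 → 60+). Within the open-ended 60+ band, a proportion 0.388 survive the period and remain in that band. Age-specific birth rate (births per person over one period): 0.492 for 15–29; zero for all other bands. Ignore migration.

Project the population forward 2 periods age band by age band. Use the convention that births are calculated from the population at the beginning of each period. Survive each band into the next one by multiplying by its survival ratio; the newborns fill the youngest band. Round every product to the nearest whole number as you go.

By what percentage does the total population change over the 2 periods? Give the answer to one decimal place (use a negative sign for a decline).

2.0

After projecting period 1:
Births: 1170 * 0.492 = 576
15–29: 1210 * 0.973 = 1177
30–44: 1170 * 0.974 = 1140
45–59: 850 * 0.967 = 822
60+: 720 * 0.962 + 480 * 0.388 = 693 + 186 = 879
Population now: 0–14=576, 15–29=1177, 30–44=1140, 45–59=822, 60+=879
After projecting period 2:
Births: 1177 * 0.492 = 579
15–29: 576 * 0.973 = 560
30–44: 1177 * 0.974 = 1146
45–59: 1140 * 0.967 = 1102
60+: 822 * 0.962 + 879 * 0.388 = 791 + 341 = 1132
Population now: 0–14=579, 15–29=560, 30–44=1146, 45–59=1102, 60+=1132
Total: 4430 → 4519; change = 89; percentage change = 2.0%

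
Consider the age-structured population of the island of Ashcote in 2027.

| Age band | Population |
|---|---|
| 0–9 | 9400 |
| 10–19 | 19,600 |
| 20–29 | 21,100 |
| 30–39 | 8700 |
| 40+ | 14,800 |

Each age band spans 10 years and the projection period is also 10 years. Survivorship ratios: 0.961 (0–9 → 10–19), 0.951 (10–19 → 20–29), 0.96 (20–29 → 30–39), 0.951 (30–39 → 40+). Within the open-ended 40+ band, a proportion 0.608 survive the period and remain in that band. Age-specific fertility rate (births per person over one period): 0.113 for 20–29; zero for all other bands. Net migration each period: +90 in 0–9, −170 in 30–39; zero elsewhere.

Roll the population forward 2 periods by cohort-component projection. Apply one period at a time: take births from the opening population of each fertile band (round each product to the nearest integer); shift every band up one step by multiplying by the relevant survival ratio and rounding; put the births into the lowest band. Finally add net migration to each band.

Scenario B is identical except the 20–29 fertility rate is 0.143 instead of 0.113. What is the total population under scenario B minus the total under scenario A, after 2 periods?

1168

Period 1.
Births: 21100 * 0.113 = 2384
10–19: 9400 * 0.961 = 9033
20–29: 19600 * 0.951 = 18640
30–39: 21100 * 0.96 = 20256
40+: 8700 * 0.951 + 14800 * 0.608 = 8274 + 8998 = 17272
Net migration: 0–9 + 90 → 2474; 30–39 − 170 → 20086
Population now: 0–9=2474, 10–19=9033, 20–29=18640, 30–39=20086, 40+=17272
Period 2.
Births: 18640 * 0.113 = 2106
10–19: 2474 * 0.961 = 2378
20–29: 9033 * 0.951 = 8590
30–39: 18640 * 0.96 = 17894
40+: 20086 * 0.951 + 17272 * 0.608 = 19102 + 10501 = 29603
Net migration: 0–9 + 90 → 2196; 30–39 − 170 → 17724
Population now: 0–9=2196, 10–19=2378, 20–29=8590, 30–39=17724, 40+=29603
Scenario A total after 2 periods: 60491
Scenario B projection —
Period 1.
Births: 21100 * 0.143 = 3017
10–19: 9400 * 0.961 = 9033
20–29: 19600 * 0.951 = 18640
30–39: 21100 * 0.96 = 20256
40+: 8700 * 0.951 + 14800 * 0.608 = 8274 + 8998 = 17272
Net migration: 0–9 + 90 → 3107; 30–39 − 170 → 20086
Population now: 0–9=3107, 10–19=9033, 20–29=18640, 30–39=20086, 40+=17272
Period 2.
Births: 18640 * 0.143 = 2666
10–19: 3107 * 0.961 = 2986
20–29: 9033 * 0.951 = 8590
30–39: 18640 * 0.96 = 17894
40+: 20086 * 0.951 + 17272 * 0.608 = 19102 + 10501 = 29603
Net migration: 0–9 + 90 → 2756; 30–39 − 170 → 17724
Population now: 0–9=2756, 10–19=2986, 20–29=8590, 30–39=17724, 40+=29603
Scenario B total after 2 periods: 61659
Difference B − A = 61659 − 60491 = 1168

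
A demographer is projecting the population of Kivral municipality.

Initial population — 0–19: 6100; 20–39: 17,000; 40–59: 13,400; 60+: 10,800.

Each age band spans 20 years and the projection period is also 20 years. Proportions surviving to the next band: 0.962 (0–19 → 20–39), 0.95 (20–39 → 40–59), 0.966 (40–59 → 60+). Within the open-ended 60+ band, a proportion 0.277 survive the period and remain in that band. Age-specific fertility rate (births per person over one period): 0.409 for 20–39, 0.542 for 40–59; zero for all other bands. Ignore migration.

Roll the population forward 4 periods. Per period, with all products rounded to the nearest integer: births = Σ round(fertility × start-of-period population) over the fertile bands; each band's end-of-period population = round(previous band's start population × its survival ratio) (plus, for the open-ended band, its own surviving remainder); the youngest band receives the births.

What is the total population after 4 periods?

45488

[period 1]
Births: 17000 × 0.409 = 6953, 13400 × 0.542 = 7263 ⇒ total 14216
20–39: 6100 × 0.962 = 5868
40–59: 17000 × 0.95 = 16150
60+: 13400 × 0.966 + 10800 × 0.277 = 12944 + 2992 = 15936
Population now: 0–19=14216, 20–39=5868, 40–59=16150, 60+=15936
[period 2]
Births: 5868 × 0.409 = 2400, 16150 × 0.542 = 8753 ⇒ total 11153
20–39: 14216 × 0.962 = 13676
40–59: 5868 × 0.95 = 5575
60+: 16150 × 0.966 + 15936 × 0.277 = 15601 + 4414 = 20015
Population now: 0–19=11153, 20–39=13676, 40–59=5575, 60+=20015
[period 3]
Births: 13676 × 0.409 = 5593, 5575 × 0.542 = 3022 ⇒ total 8615
20–39: 11153 × 0.962 = 10729
40–59: 13676 × 0.95 = 12992
60+: 5575 × 0.966 + 20015 × 0.277 = 5385 + 5544 = 10929
Population now: 0–19=8615, 20–39=10729, 40–59=12992, 60+=10929
[period 4]
Births: 10729 × 0.409 = 4388, 12992 × 0.542 = 7042 ⇒ total 11430
20–39: 8615 × 0.962 = 8288
40–59: 10729 × 0.95 = 10193
60+: 12992 × 0.966 + 10929 × 0.277 = 12550 + 3027 = 15577
Population now: 0–19=11430, 20–39=8288, 40–59=10193, 60+=15577
Total after period 4: 11430 + 8288 + 10193 + 15577 = 45488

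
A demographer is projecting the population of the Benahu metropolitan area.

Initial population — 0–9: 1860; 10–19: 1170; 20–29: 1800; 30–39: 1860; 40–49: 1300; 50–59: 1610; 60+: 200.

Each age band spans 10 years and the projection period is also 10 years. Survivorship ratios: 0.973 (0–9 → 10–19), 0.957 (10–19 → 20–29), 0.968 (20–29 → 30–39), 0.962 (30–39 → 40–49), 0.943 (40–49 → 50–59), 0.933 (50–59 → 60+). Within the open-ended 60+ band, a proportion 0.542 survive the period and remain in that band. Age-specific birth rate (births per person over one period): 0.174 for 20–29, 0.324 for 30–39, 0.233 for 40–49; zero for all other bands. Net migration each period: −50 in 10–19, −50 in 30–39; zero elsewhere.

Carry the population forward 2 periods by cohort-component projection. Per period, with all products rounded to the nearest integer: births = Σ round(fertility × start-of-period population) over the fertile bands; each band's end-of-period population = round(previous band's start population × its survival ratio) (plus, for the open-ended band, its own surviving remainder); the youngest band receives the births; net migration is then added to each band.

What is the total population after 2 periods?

10346

Call the groups 1 to 7, youngest first.
[period 1]
Births: 1800 * 0.174 = 313, 1860 * 0.324 = 603, 1300 * 0.233 = 303 → total 1219
Group 2: 1860 * 0.973 = 1810
Group 3: 1170 * 0.957 = 1120
Group 4: 1800 * 0.968 = 1742
Group 5: 1860 * 0.962 = 1789
Group 6: 1300 * 0.943 = 1226
Group 7: 1610 * 0.933 + 200 * 0.542 = 1502 + 108 = 1610
Net migration: Group 2 − 50 → 1760; Group 4 − 50 → 1692
Population now: 0–9=1219, 10–19=1760, 20–29=1120, 30–39=1692, 40–49=1789, 50–59=1226, 60+=1610
[period 2]
Births: 1120 * 0.174 = 195, 1692 * 0.324 = 548, 1789 * 0.233 = 417 → total 1160
Group 2: 1219 * 0.973 = 1186
Group 3: 1760 * 0.957 = 1684
Group 4: 1120 * 0.968 = 1084
Group 5: 1692 * 0.962 = 1628
Group 6: 1789 * 0.943 = 1687
Group 7: 1226 * 0.933 + 1610 * 0.542 = 1144 + 873 = 2017
Net migration: Group 2 − 50 → 1136; Group 4 − 50 → 1034
Population now: 0–9=1160, 10–19=1136, 20–29=1684, 30–39=1034, 40–49=1628, 50–59=1687, 60+=2017
Total after period 2: 1160 + 1136 + 1684 + 1034 + 1628 + 1687 + 2017 = 10346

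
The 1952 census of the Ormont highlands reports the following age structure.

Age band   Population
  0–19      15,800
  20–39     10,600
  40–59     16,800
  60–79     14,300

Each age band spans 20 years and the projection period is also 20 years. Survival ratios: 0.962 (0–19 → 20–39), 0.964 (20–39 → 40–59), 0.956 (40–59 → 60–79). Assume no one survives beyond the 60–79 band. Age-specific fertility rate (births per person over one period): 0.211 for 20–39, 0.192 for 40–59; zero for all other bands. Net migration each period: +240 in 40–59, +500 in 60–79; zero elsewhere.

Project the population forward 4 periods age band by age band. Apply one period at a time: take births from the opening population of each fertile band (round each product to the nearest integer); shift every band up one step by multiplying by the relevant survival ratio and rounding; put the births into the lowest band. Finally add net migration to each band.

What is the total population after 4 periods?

Period 1.
Births: 10600 × 0.211 = 2237  |  16800 × 0.192 = 3226 → total 5463
20–39: 15800 × 0.962 = 15200
40–59: 10600 × 0.964 = 10218
60–79: 16800 × 0.956 = 16061
Net migration: 40–59 + 240 → 10458; 60–79 + 500 → 16561
→ [5463, 15200, 10458, 16561]
Period 2.
Births: 15200 × 0.211 = 3207  |  10458 × 0.192 = 2008 → total 5215
20–39: 5463 × 0.962 = 5255
40–59: 15200 × 0.964 = 14653
60–79: 10458 × 0.956 = 9998
Net migration: 40–59 + 240 → 14893; 60–79 + 500 → 10498
→ [5215, 5255, 14893, 10498]
Period 3.
Births: 5255 × 0.211 = 1109  |  14893 × 0.192 = 2859 → total 3968
20–39: 5215 × 0.962 = 5017
40–59: 5255 × 0.964 = 5066
60–79: 14893 × 0.956 = 14238
Net migration: 40–59 + 240 → 5306; 60–79 + 500 → 14738
→ [3968, 5017, 5306, 14738]
Period 4.
Births: 5017 × 0.211 = 1059  |  5306 × 0.192 = 1019 → total 2078
20–39: 3968 × 0.962 = 3817
40–59: 5017 × 0.964 = 4836
60–79: 5306 × 0.956 = 5073
Net migration: 40–59 + 240 → 5076; 60–79 + 500 → 5573
→ [2078, 3817, 5076, 5573]
Total after period 4: 2078 + 3817 + 5076 + 5573 = 16544

16544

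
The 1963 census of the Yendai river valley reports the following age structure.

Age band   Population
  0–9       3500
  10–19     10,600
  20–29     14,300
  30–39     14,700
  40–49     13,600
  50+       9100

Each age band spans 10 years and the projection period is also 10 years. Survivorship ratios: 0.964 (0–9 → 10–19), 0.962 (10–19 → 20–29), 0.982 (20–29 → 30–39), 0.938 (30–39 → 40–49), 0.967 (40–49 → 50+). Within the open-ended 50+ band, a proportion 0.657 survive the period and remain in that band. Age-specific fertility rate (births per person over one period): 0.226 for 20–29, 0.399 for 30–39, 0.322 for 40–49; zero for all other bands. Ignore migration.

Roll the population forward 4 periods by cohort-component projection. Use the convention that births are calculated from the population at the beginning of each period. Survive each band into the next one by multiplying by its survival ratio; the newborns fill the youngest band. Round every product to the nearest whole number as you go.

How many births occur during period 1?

After projecting period 1:
Births: 14300 × 0.226 = 3232  |  14700 × 0.399 = 5865  |  13600 × 0.322 = 4379 ⇒ total 13476
10–19: 3500 × 0.964 = 3374
20–29: 10600 × 0.962 = 10197
30–39: 14300 × 0.982 = 14043
40–49: 14700 × 0.938 = 13789
50+: 13600 × 0.967 + 9100 × 0.657 = 13151 + 5979 = 19130
Population now: 0–9=13476, 10–19=3374, 20–29=10197, 30–39=14043, 40–49=13789, 50+=19130

13476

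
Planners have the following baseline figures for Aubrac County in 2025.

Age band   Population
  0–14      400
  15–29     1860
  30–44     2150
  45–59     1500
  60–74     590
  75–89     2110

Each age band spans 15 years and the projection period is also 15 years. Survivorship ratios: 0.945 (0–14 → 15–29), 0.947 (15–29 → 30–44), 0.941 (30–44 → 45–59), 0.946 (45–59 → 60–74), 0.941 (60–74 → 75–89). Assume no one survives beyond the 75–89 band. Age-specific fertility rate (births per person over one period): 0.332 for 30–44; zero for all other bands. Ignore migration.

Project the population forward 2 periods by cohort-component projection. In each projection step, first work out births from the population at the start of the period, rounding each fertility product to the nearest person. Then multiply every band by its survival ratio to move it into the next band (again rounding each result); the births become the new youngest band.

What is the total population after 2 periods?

Let band 1 be 0–14 through band 6 = 75–89.
After projecting period 1:
Births: 2150 × 0.332 = 714
Band 2: 400 × 0.945 = 378
Band 3: 1860 × 0.947 = 1761
Band 4: 2150 × 0.941 = 2023
Band 5: 1500 × 0.946 = 1419
Band 6: 590 × 0.941 = 555
End of period: [714, 378, 1761, 2023, 1419, 555]
After projecting period 2:
Births: 1761 × 0.332 = 585
Band 2: 714 × 0.945 = 675
Band 3: 378 × 0.947 = 358
Band 4: 1761 × 0.941 = 1657
Band 5: 2023 × 0.946 = 1914
Band 6: 1419 × 0.941 = 1335
End of period: [585, 675, 358, 1657, 1914, 1335]
Total after period 2: 585 + 675 + 358 + 1657 + 1914 + 1335 = 6524

6524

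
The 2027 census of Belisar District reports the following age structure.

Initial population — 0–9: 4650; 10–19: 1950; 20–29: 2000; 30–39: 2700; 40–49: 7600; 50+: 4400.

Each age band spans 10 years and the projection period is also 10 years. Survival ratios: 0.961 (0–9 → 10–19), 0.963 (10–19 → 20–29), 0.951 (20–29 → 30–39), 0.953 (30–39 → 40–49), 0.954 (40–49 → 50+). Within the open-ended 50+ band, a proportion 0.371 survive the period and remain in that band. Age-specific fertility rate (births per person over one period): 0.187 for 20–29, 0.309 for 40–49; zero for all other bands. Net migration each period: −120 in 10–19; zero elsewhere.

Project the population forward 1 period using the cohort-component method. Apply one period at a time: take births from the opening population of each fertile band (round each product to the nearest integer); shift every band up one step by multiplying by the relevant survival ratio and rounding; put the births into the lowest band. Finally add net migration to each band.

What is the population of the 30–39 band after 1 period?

1902

Let group 1 be 0–9 through group 6 = 50+.
[period 1]
Births: 2000 * 0.187 = 374, 7600 * 0.309 = 2348 — total 2722
Group 2: 4650 * 0.961 = 4469
Group 3: 1950 * 0.963 = 1878
Group 4: 2000 * 0.951 = 1902
Group 5: 2700 * 0.953 = 2573
Group 6: 7600 * 0.954 + 4400 * 0.371 = 7250 + 1632 = 8882
Net migration: Group 2 − 120 → 4349
→ [2722, 4349, 1878, 1902, 2573, 8882]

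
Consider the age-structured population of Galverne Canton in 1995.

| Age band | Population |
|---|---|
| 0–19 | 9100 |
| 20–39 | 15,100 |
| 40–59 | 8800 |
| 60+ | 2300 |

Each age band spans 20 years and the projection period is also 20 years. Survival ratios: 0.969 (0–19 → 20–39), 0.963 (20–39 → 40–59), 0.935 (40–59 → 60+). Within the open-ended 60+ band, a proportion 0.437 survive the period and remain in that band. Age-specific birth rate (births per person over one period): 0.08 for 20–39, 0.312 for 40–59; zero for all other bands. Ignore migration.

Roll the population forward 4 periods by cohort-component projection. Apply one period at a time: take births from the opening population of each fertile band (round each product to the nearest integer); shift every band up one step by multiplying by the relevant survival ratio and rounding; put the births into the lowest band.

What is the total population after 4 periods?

19598

Call the bands 1 to 4, youngest first.
Period 1.
Births: 15100 × 0.08 = 1208  |  8800 × 0.312 = 2746 — total 3954
Band 2: 9100 × 0.969 = 8818
Band 3: 15100 × 0.963 = 14541
Band 4: 8800 × 0.935 + 2300 × 0.437 = 8228 + 1005 = 9233
→ [3954, 8818, 14541, 9233]
Period 2.
Births: 8818 × 0.08 = 705  |  14541 × 0.312 = 4537 — total 5242
Band 2: 3954 × 0.969 = 3831
Band 3: 8818 × 0.963 = 8492
Band 4: 14541 × 0.935 + 9233 × 0.437 = 13596 + 4035 = 17631
→ [5242, 3831, 8492, 17631]
Period 3.
Births: 3831 × 0.08 = 306  |  8492 × 0.312 = 2650 — total 2956
Band 2: 5242 × 0.969 = 5079
Band 3: 3831 × 0.963 = 3689
Band 4: 8492 × 0.935 + 17631 × 0.437 = 7940 + 7705 = 15645
→ [2956, 5079, 3689, 15645]
Period 4.
Births: 5079 × 0.08 = 406  |  3689 × 0.312 = 1151 — total 1557
Band 2: 2956 × 0.969 = 2864
Band 3: 5079 × 0.963 = 4891
Band 4: 3689 × 0.935 + 15645 × 0.437 = 3449 + 6837 = 10286
→ [1557, 2864, 4891, 10286]
Total after period 4: 1557 + 2864 + 4891 + 10286 = 19598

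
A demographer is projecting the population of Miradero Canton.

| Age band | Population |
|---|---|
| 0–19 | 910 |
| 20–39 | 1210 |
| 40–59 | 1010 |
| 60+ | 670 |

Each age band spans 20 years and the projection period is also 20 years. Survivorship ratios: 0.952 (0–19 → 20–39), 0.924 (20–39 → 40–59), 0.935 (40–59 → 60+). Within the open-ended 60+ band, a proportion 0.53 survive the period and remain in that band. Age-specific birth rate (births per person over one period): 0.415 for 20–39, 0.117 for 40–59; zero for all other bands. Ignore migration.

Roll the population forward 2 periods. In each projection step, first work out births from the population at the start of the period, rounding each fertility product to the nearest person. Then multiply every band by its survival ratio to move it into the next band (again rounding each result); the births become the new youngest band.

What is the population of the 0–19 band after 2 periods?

490

— Period 1 —
Births: 1210 × 0.415 = 502 ; 1010 × 0.117 = 118 ⇒ total 620
20–39: 910 × 0.952 = 866
40–59: 1210 × 0.924 = 1118
60+: 1010 × 0.935 + 670 × 0.53 = 944 + 355 = 1299
Population now: 0–19=620, 20–39=866, 40–59=1118, 60+=1299
— Period 2 —
Births: 866 × 0.415 = 359 ; 1118 × 0.117 = 131 ⇒ total 490
20–39: 620 × 0.952 = 590
40–59: 866 × 0.924 = 800
60+: 1118 × 0.935 + 1299 × 0.53 = 1045 + 688 = 1733
Population now: 0–19=490, 20–39=590, 40–59=800, 60+=1733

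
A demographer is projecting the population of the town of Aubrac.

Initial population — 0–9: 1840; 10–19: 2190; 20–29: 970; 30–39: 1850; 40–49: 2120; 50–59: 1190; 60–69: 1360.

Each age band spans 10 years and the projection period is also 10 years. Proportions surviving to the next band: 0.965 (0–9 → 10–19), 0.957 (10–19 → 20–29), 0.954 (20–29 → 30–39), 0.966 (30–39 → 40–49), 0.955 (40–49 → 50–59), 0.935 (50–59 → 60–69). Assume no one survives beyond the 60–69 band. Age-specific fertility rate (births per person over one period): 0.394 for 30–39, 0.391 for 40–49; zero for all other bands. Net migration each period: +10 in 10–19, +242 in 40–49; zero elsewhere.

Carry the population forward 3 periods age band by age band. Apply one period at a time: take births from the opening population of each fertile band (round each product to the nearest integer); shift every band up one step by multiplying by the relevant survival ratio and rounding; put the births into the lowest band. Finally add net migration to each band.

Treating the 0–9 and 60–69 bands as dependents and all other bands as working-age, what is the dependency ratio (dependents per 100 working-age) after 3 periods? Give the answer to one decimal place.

Call the bands 1 to 7, youngest first.
After projecting period 1:
Births: 1850 * 0.394 = 729  |  2120 * 0.391 = 829 → total 1558
Band 2: 1840 * 0.965 = 1776
Band 3: 2190 * 0.957 = 2096
Band 4: 970 * 0.954 = 925
Band 5: 1850 * 0.966 = 1787
Band 6: 2120 * 0.955 = 2025
Band 7: 1190 * 0.935 = 1113
Net migration: Band 2 + 10 → 1786; Band 5 + 242 → 2029
Population now: 0–9=1558, 10–19=1786, 20–29=2096, 30–39=925, 40–49=2029, 50–59=2025, 60–69=1113
After projecting period 2:
Births: 925 * 0.394 = 364  |  2029 * 0.391 = 793 → total 1157
Band 2: 1558 * 0.965 = 1503
Band 3: 1786 * 0.957 = 1709
Band 4: 2096 * 0.954 = 2000
Band 5: 925 * 0.966 = 894
Band 6: 2029 * 0.955 = 1938
Band 7: 2025 * 0.935 = 1893
Net migration: Band 2 + 10 → 1513; Band 5 + 242 → 1136
Population now: 0–9=1157, 10–19=1513, 20–29=1709, 30–39=2000, 40–49=1136, 50–59=1938, 60–69=1893
After projecting period 3:
Births: 2000 * 0.394 = 788  |  1136 * 0.391 = 444 → total 1232
Band 2: 1157 * 0.965 = 1117
Band 3: 1513 * 0.957 = 1448
Band 4: 1709 * 0.954 = 1630
Band 5: 2000 * 0.966 = 1932
Band 6: 1136 * 0.955 = 1085
Band 7: 1938 * 0.935 = 1812
Net migration: Band 2 + 10 → 1127; Band 5 + 242 → 2174
Population now: 0–9=1232, 10–19=1127, 20–29=1448, 30–39=1630, 40–49=2174, 50–59=1085, 60–69=1812
Dependents (band 0–9 + band 60–69) = 1232 + 1812 = 3044; working-age = 7464; ratio = 3044/7464 × 100 = 40.8

40.8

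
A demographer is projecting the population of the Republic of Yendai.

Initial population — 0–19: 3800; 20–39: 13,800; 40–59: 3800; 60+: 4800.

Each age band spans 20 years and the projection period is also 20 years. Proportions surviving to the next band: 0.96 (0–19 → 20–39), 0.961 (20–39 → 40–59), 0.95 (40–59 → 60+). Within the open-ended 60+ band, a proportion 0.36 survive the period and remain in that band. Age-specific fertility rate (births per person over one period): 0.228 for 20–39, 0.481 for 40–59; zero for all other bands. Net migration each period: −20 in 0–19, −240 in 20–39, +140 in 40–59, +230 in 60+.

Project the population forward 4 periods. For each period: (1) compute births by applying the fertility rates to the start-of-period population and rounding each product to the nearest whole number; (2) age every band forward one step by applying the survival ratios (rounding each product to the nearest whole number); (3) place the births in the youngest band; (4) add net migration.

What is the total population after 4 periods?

20195

Period 1.
Births: 13800 × 0.228 = 3146, 3800 × 0.481 = 1828 — total 4974
20–39: 3800 × 0.96 = 3648
40–59: 13800 × 0.961 = 13262
60+: 3800 × 0.95 + 4800 × 0.36 = 3610 + 1728 = 5338
Net migration: 0–19 − 20 → 4954; 20–39 − 240 → 3408; 40–59 + 140 → 13402; 60+ + 230 → 5568
→ [4954, 3408, 13402, 5568]
Period 2.
Births: 3408 × 0.228 = 777, 13402 × 0.481 = 6446 — total 7223
20–39: 4954 × 0.96 = 4756
40–59: 3408 × 0.961 = 3275
60+: 13402 × 0.95 + 5568 × 0.36 = 12732 + 2004 = 14736
Net migration: 0–19 − 20 → 7203; 20–39 − 240 → 4516; 40–59 + 140 → 3415; 60+ + 230 → 14966
→ [7203, 4516, 3415, 14966]
Period 3.
Births: 4516 × 0.228 = 1030, 3415 × 0.481 = 1643 — total 2673
20–39: 7203 × 0.96 = 6915
40–59: 4516 × 0.961 = 4340
60+: 3415 × 0.95 + 14966 × 0.36 = 3244 + 5388 = 8632
Net migration: 0–19 − 20 → 2653; 20–39 − 240 → 6675; 40–59 + 140 → 4480; 60+ + 230 → 8862
→ [2653, 6675, 4480, 8862]
Period 4.
Births: 6675 × 0.228 = 1522, 4480 × 0.481 = 2155 — total 3677
20–39: 2653 × 0.96 = 2547
40–59: 6675 × 0.961 = 6415
60+: 4480 × 0.95 + 8862 × 0.36 = 4256 + 3190 = 7446
Net migration: 0–19 − 20 → 3657; 20–39 − 240 → 2307; 40–59 + 140 → 6555; 60+ + 230 → 7676
→ [3657, 2307, 6555, 7676]
Total after period 4: 3657 + 2307 + 6555 + 7676 = 20195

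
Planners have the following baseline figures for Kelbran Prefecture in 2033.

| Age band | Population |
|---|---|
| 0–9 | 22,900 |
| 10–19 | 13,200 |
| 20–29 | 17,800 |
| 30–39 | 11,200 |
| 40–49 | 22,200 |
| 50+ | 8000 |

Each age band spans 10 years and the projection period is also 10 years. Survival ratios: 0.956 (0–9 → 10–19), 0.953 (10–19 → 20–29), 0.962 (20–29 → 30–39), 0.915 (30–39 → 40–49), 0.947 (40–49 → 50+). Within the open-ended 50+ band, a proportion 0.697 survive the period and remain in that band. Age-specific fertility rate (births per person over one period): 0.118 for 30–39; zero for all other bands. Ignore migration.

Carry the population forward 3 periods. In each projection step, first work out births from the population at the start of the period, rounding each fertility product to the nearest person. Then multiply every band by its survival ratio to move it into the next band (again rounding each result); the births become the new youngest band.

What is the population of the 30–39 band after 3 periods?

Call the bands 1 to 6, youngest first.
— Period 1 —
Births: 11200 × 0.118 = 1322
Band 2: 22900 × 0.956 = 21892
Band 3: 13200 × 0.953 = 12580
Band 4: 17800 × 0.962 = 17124
Band 5: 11200 × 0.915 = 10248
Band 6: 22200 × 0.947 + 8000 × 0.697 = 21023 + 5576 = 26599
Giving 1322 / 21892 / 12580 / 17124 / 10248 / 26599.
— Period 2 —
Births: 17124 × 0.118 = 2021
Band 2: 1322 × 0.956 = 1264
Band 3: 21892 × 0.953 = 20863
Band 4: 12580 × 0.962 = 12102
Band 5: 17124 × 0.915 = 15668
Band 6: 10248 × 0.947 + 26599 × 0.697 = 9705 + 18540 = 28245
Giving 2021 / 1264 / 20863 / 12102 / 15668 / 28245.
— Period 3 —
Births: 12102 × 0.118 = 1428
Band 2: 2021 × 0.956 = 1932
Band 3: 1264 × 0.953 = 1205
Band 4: 20863 × 0.962 = 20070
Band 5: 12102 × 0.915 = 11073
Band 6: 15668 × 0.947 + 28245 × 0.697 = 14838 + 19687 = 34525
Giving 1428 / 1932 / 1205 / 20070 / 11073 / 34525.

20070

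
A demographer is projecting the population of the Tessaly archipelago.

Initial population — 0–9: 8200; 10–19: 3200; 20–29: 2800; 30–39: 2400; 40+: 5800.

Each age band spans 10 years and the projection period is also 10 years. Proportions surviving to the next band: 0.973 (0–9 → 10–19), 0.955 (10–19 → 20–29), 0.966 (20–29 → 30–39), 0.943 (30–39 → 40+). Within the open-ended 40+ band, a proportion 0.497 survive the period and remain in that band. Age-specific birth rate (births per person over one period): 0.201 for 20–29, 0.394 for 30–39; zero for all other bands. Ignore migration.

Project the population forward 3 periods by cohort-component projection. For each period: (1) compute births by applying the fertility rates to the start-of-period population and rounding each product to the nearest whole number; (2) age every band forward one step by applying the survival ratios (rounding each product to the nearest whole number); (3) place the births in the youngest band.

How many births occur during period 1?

1509

Call the groups 1 to 5, youngest first.
Period 1:
Births: 2800 × 0.201 = 563 ; 2400 × 0.394 = 946 — total 1509
Group 2: 8200 × 0.973 = 7979
Group 3: 3200 × 0.955 = 3056
Group 4: 2800 × 0.966 = 2705
Group 5: 2400 × 0.943 + 5800 × 0.497 = 2263 + 2883 = 5146
→ [1509, 7979, 3056, 2705, 5146]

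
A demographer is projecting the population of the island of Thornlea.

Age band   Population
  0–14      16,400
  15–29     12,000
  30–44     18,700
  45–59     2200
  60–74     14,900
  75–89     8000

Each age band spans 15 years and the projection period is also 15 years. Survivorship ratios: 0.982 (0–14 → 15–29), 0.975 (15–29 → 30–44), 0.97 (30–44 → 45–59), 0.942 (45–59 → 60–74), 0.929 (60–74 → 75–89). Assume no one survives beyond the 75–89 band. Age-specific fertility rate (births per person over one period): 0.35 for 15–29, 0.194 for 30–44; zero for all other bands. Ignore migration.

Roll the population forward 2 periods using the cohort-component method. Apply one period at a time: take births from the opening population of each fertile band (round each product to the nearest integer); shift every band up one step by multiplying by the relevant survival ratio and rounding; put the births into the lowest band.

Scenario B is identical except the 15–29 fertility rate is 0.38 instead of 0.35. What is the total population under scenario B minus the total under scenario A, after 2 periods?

837

[period 1]
Births: 12000 × 0.35 = 4200, 18700 × 0.194 = 3628 — total 7828
15–29: 16400 × 0.982 = 16105
30–44: 12000 × 0.975 = 11700
45–59: 18700 × 0.97 = 18139
60–74: 2200 × 0.942 = 2072
75–89: 14900 × 0.929 = 13842
End of period: [7828, 16105, 11700, 18139, 2072, 13842]
[period 2]
Births: 16105 × 0.35 = 5637, 11700 × 0.194 = 2270 — total 7907
15–29: 7828 × 0.982 = 7687
30–44: 16105 × 0.975 = 15702
45–59: 11700 × 0.97 = 11349
60–74: 18139 × 0.942 = 17087
75–89: 2072 × 0.929 = 1925
End of period: [7907, 7687, 15702, 11349, 17087, 1925]
Scenario A total after 2 periods: 61657
Scenario B projection —
[period 1]
Births: 12000 × 0.38 = 4560, 18700 × 0.194 = 3628 — total 8188
15–29: 16400 × 0.982 = 16105
30–44: 12000 × 0.975 = 11700
45–59: 18700 × 0.97 = 18139
60–74: 2200 × 0.942 = 2072
75–89: 14900 × 0.929 = 13842
End of period: [8188, 16105, 11700, 18139, 2072, 13842]
[period 2]
Births: 16105 × 0.38 = 6120, 11700 × 0.194 = 2270 — total 8390
15–29: 8188 × 0.982 = 8041
30–44: 16105 × 0.975 = 15702
45–59: 11700 × 0.97 = 11349
60–74: 18139 × 0.942 = 17087
75–89: 2072 × 0.929 = 1925
End of period: [8390, 8041, 15702, 11349, 17087, 1925]
Scenario B total after 2 periods: 62494
Difference B − A = 62494 − 61657 = 837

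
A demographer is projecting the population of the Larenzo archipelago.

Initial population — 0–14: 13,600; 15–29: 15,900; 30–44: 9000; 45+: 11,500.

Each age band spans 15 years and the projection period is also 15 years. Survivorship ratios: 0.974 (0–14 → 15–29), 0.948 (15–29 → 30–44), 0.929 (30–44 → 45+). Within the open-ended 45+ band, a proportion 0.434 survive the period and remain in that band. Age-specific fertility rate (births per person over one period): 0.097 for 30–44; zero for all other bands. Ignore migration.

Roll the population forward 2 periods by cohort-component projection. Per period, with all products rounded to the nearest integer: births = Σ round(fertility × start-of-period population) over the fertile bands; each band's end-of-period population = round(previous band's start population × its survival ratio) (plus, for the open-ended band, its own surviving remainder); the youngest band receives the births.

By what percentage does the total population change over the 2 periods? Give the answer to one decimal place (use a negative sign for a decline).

-30.7

Let band 1 be 0–14 through band 4 = 45+.
[period 1]
Births: 9000 × 0.097 = 873
Band 2: 13600 × 0.974 = 13246
Band 3: 15900 × 0.948 = 15073
Band 4: 9000 × 0.929 + 11500 × 0.434 = 8361 + 4991 = 13352
Giving 873 / 13246 / 15073 / 13352.
[period 2]
Births: 15073 × 0.097 = 1462
Band 2: 873 × 0.974 = 850
Band 3: 13246 × 0.948 = 12557
Band 4: 15073 × 0.929 + 13352 × 0.434 = 14003 + 5795 = 19798
Giving 1462 / 850 / 12557 / 19798.
Total: 50000 → 34667; change = -15333; percentage change = -30.7%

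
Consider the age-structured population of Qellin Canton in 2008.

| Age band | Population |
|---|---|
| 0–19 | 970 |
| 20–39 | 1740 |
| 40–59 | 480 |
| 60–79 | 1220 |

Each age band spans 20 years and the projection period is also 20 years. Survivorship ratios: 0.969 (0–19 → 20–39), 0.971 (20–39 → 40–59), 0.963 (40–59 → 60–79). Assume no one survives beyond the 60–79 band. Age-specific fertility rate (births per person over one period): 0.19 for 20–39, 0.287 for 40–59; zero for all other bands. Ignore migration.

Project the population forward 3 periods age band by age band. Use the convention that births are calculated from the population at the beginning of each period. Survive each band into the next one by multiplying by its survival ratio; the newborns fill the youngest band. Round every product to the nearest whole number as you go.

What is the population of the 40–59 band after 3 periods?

441

Period 1:
Births: 1740 * 0.19 = 331 ; 480 * 0.287 = 138 — total 469
20–39: 970 * 0.969 = 940
40–59: 1740 * 0.971 = 1690
60–79: 480 * 0.963 = 462
Population now: 0–19=469, 20–39=940, 40–59=1690, 60–79=462
Period 2:
Births: 940 * 0.19 = 179 ; 1690 * 0.287 = 485 — total 664
20–39: 469 * 0.969 = 454
40–59: 940 * 0.971 = 913
60–79: 1690 * 0.963 = 1627
Population now: 0–19=664, 20–39=454, 40–59=913, 60–79=1627
Period 3:
Births: 454 * 0.19 = 86 ; 913 * 0.287 = 262 — total 348
20–39: 664 * 0.969 = 643
40–59: 454 * 0.971 = 441
60–79: 913 * 0.963 = 879
Population now: 0–19=348, 20–39=643, 40–59=441, 60–79=879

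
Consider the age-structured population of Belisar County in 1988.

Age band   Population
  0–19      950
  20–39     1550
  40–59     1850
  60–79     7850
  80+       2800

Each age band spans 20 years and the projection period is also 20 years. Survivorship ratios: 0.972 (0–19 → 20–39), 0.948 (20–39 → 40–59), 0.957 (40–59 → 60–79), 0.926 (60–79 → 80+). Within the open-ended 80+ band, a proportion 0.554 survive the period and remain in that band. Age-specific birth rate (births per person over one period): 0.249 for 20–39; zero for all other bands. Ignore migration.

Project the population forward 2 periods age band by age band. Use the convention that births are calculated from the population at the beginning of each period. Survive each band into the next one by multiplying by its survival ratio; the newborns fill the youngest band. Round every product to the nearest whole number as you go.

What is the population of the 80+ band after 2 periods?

6525

Call the groups 1 to 5, youngest first.
After projecting period 1:
Births: 1550 × 0.249 = 386
Group 2: 950 × 0.972 = 923
Group 3: 1550 × 0.948 = 1469
Group 4: 1850 × 0.957 = 1770
Group 5: 7850 × 0.926 + 2800 × 0.554 = 7269 + 1551 = 8820
Giving 386 / 923 / 1469 / 1770 / 8820.
After projecting period 2:
Births: 923 × 0.249 = 230
Group 2: 386 × 0.972 = 375
Group 3: 923 × 0.948 = 875
Group 4: 1469 × 0.957 = 1406
Group 5: 1770 × 0.926 + 8820 × 0.554 = 1639 + 4886 = 6525
Giving 230 / 375 / 875 / 1406 / 6525.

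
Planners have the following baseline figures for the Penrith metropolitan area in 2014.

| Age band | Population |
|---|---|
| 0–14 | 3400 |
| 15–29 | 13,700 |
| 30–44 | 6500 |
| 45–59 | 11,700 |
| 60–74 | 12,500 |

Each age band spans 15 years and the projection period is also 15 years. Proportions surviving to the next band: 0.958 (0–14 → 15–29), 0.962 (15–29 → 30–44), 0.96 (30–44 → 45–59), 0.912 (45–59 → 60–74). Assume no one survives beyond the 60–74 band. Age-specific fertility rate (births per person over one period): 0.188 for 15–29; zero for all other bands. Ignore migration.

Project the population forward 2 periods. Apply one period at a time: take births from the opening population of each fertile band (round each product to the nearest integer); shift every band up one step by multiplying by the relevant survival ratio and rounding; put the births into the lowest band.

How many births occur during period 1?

Period 1.
Births: 13700 × 0.188 = 2576
15–29: 3400 × 0.958 = 3257
30–44: 13700 × 0.962 = 13179
45–59: 6500 × 0.96 = 6240
60–74: 11700 × 0.912 = 10670
Giving 2576 / 3257 / 13179 / 6240 / 10670.

2576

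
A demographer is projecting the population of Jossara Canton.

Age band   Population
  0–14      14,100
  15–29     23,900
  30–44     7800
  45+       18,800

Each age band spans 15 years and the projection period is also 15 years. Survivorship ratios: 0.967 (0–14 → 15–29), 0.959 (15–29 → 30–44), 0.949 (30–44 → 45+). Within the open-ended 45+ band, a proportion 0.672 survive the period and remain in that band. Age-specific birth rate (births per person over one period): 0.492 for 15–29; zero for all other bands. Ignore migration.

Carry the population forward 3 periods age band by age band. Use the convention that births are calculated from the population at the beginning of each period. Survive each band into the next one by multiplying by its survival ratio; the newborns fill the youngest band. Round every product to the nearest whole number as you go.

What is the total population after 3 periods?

(Bands numbered youngest = 1 to oldest = 4.)
Period 1:
Births: 23900 * 0.492 = 11759
Band 2: 14100 * 0.967 = 13635
Band 3: 23900 * 0.959 = 22920
Band 4: 7800 * 0.949 + 18800 * 0.672 = 7402 + 12634 = 20036
End of period: [11759, 13635, 22920, 20036]
Period 2:
Births: 13635 * 0.492 = 6708
Band 2: 11759 * 0.967 = 11371
Band 3: 13635 * 0.959 = 13076
Band 4: 22920 * 0.949 + 20036 * 0.672 = 21751 + 13464 = 35215
End of period: [6708, 11371, 13076, 35215]
Period 3:
Births: 11371 * 0.492 = 5595
Band 2: 6708 * 0.967 = 6487
Band 3: 11371 * 0.959 = 10905
Band 4: 13076 * 0.949 + 35215 * 0.672 = 12409 + 23664 = 36073
End of period: [5595, 6487, 10905, 36073]
Total after period 3: 5595 + 6487 + 10905 + 36073 = 59060

59060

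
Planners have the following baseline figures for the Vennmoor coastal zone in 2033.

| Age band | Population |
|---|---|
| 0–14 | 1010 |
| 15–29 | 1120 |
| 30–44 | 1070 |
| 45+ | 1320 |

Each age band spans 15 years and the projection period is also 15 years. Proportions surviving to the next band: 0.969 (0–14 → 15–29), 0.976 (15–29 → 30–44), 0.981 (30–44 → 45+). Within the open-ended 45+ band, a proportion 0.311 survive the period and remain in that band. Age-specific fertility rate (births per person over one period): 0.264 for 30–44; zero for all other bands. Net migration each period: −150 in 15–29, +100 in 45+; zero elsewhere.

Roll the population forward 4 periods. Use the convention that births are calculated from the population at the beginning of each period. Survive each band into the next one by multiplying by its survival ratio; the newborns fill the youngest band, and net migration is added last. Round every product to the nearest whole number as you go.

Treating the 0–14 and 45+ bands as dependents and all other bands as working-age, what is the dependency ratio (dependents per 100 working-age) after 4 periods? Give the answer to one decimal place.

373.9

(Bands numbered youngest = 1 to oldest = 4.)
Period 1.
Births: 1070 × 0.264 = 282
Band 2: 1010 × 0.969 = 979
Band 3: 1120 × 0.976 = 1093
Band 4: 1070 × 0.981 + 1320 × 0.311 = 1050 + 411 = 1461
Net migration: Band 2 − 150 → 829; Band 4 + 100 → 1561
End of period: [282, 829, 1093, 1561]
Period 2.
Births: 1093 × 0.264 = 289
Band 2: 282 × 0.969 = 273
Band 3: 829 × 0.976 = 809
Band 4: 1093 × 0.981 + 1561 × 0.311 = 1072 + 485 = 1557
Net migration: Band 2 − 150 → 123; Band 4 + 100 → 1657
End of period: [289, 123, 809, 1657]
Period 3.
Births: 809 × 0.264 = 214
Band 2: 289 × 0.969 = 280
Band 3: 123 × 0.976 = 120
Band 4: 809 × 0.981 + 1657 × 0.311 = 794 + 515 = 1309
Net migration: Band 2 − 150 → 130; Band 4 + 100 → 1409
End of period: [214, 130, 120, 1409]
Period 4.
Births: 120 × 0.264 = 32
Band 2: 214 × 0.969 = 207
Band 3: 130 × 0.976 = 127
Band 4: 120 × 0.981 + 1409 × 0.311 = 118 + 438 = 556
Net migration: Band 2 − 150 → 57; Band 4 + 100 → 656
End of period: [32, 57, 127, 656]
Dependents (band 0–14 + band 45+) = 32 + 656 = 688; working-age = 184; ratio = 688/184 × 100 = 373.9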